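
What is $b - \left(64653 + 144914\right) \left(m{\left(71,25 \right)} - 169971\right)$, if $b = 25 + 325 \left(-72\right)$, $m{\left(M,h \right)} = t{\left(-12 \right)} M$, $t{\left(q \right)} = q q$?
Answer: $33477676174$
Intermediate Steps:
$t{\left(q \right)} = q^{2}$
$m{\left(M,h \right)} = 144 M$ ($m{\left(M,h \right)} = \left(-12\right)^{2} M = 144 M$)
$b = -23375$ ($b = 25 - 23400 = -23375$)
$b - \left(64653 + 144914\right) \left(m{\left(71,25 \right)} - 169971\right) = -23375 - \left(64653 + 144914\right) \left(144 \cdot 71 - 169971\right) = -23375 - 209567 \left(10224 - 169971\right) = -23375 - 209567 \left(-159747\right) = -23375 - -33477699549 = -23375 + 33477699549 = 33477676174$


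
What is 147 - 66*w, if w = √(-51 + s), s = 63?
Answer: 147 - 132*√3 ≈ -81.631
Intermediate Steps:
w = 2*√3 (w = √(-51 + 63) = √12 = 2*√3 ≈ 3.4641)
147 - 66*w = 147 - 132*√3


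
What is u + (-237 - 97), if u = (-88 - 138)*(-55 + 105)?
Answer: -11634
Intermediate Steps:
u = -11300 (u = -226*50 = -11300)
u + (-237 - 97) = -11300 + (-237 - 97) = -11300 - 334 = -11634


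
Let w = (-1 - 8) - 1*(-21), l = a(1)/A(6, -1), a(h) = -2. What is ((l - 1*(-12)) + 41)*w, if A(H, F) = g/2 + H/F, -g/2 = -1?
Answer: 3204/5 ≈ 640.80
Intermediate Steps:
g = 2 (g = -2*(-1) = 2)
A(H, F) = 1 + H/F (A(H, F) = 2/2 + H/F = 2*(1/2) + H/F = 1 + H/F)
l = 2/5 (l = -2*(-1/(-1 + 6)) = -2/((-1*5)) = -2/(-5) = -2*(-1/5) = 2/5 ≈ 0.40000)
w = 12 (w = -9 + 21 = 12)
((l - 1*(-12)) + 41)*w = ((2/5 - 1*(-12)) + 41)*12 = ((2/5 + 12) + 41)*12 = (62/5 + 41)*12 = (267/5)*12 = 3204/5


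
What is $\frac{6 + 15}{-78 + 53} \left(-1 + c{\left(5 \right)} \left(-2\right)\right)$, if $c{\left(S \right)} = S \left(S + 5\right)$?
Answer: $\frac{2121}{25} \approx 84.84$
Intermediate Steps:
$c{\left(S \right)} = S \left(5 + S\right)$
$\frac{6 + 15}{-78 + 53} \left(-1 + c{\left(5 \right)} \left(-2\right)\right) = \frac{6 + 15}{-78 + 53} \left(-1 + 5 \left(5 + 5\right) \left(-2\right)\right) = \frac{21}{-25} \left(-1 + 5 \cdot 10 \left(-2\right)\right) = 21 \left(- \frac{1}{25}\right) \left(-1 + 50 \left(-2\right)\right) = - \frac{21 \left(-1 - 100\right)}{25} = \left(- \frac{21}{25}\right) \left(-101\right) = \frac{2121}{25}$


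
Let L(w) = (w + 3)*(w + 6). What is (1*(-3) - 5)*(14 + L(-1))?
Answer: -192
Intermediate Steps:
L(w) = (3 + w)*(6 + w)
(1*(-3) - 5)*(14 + L(-1)) = (1*(-3) - 5)*(14 + (18 + (-1)**2 + 9*(-1))) = (-3 - 5)*(14 + (18 + 1 - 9)) = -8*(14 + 10) = -8*24 = -192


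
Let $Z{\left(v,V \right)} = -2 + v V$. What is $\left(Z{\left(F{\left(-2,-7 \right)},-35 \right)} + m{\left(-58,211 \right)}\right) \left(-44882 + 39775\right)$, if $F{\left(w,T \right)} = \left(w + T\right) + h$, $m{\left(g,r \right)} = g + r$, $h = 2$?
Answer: $-2022372$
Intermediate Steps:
$F{\left(w,T \right)} = 2 + T + w$ ($F{\left(w,T \right)} = \left(w + T\right) + 2 = \left(T + w\right) + 2 = 2 + T + w$)
$Z{\left(v,V \right)} = -2 + V v$
$\left(Z{\left(F{\left(-2,-7 \right)},-35 \right)} + m{\left(-58,211 \right)}\right) \left(-44882 + 39775\right) = \left(\left(-2 - 35 \left(2 - 7 - 2\right)\right) + \left(-58 + 211\right)\right) \left(-44882 + 39775\right) = \left(\left(-2 - -245\right) + 153\right) \left(-5107\right) = \left(\left(-2 + 245\right) + 153\right) \left(-5107\right) = \left(243 + 153\right) \left(-5107\right) = 396 \left(-5107\right) = -2022372$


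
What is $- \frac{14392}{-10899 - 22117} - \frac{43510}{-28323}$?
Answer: $\frac{230518847}{116889021} \approx 1.9721$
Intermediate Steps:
$- \frac{14392}{-10899 - 22117} - \frac{43510}{-28323} = - \frac{14392}{-33016} - - \frac{43510}{28323} = \left(-14392\right) \left(- \frac{1}{33016}\right) + \frac{43510}{28323} = \frac{1799}{4127} + \frac{43510}{28323} = \frac{230518847}{116889021}$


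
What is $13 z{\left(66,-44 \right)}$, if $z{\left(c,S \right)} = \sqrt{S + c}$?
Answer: $13 \sqrt{22} \approx 60.975$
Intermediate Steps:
$13 z{\left(66,-44 \right)} = 13 \sqrt{-44 + 66} = 13 \sqrt{22}$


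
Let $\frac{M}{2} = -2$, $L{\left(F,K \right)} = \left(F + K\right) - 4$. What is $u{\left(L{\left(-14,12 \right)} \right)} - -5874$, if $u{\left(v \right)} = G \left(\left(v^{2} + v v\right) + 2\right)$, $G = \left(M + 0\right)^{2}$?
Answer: $7058$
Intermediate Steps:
$L{\left(F,K \right)} = -4 + F + K$
$M = -4$ ($M = 2 \left(-2\right) = -4$)
$G = 16$ ($G = \left(-4 + 0\right)^{2} = \left(-4\right)^{2} = 16$)
$u{\left(v \right)} = 32 + 32 v^{2}$ ($u{\left(v \right)} = 16 \left(\left(v^{2} + v v\right) + 2\right) = 16 \left(\left(v^{2} + v^{2}\right) + 2\right) = 16 \left(2 v^{2} + 2\right) = 16 \left(2 + 2 v^{2}\right) = 32 + 32 v^{2}$)
$u{\left(L{\left(-14,12 \right)} \right)} - -5874 = \left(32 + 32 \left(-4 - 14 + 12\right)^{2}\right) - -5874 = \left(32 + 32 \left(-6\right)^{2}\right) + 5874 = \left(32 + 32 \cdot 36\right) + 5874 = \left(32 + 1152\right) + 5874 = 1184 + 5874 = 7058$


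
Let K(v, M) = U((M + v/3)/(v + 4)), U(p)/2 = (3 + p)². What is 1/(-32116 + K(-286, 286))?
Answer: -178929/5744551186 ≈ -3.1148e-5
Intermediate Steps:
U(p) = 2*(3 + p)²
K(v, M) = 2*(3 + (M + v/3)/(4 + v))² (K(v, M) = 2*(3 + (M + v/3)/(v + 4))² = 2*(3 + (M + v*(⅓))/(4 + v))² = 2*(3 + (M + v/3)/(4 + v))²)
1/(-32116 + K(-286, 286)) = 1/(-32116 + 2*(36 + 3*286 + 10*(-286))²/(9*(4 - 286)²)) = 1/(-32116 + (2/9)*(36 + 858 - 2860)²/(-282)²) = 1/(-32116 + (2/9)*(1/79524)*(-1966)²) = 1/(-32116 + (2/9)*(1/79524)*3865156) = 1/(-32116 + 1932578/178929) = 1/(-5744551186/178929) = -178929/5744551186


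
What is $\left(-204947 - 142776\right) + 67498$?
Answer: $-280225$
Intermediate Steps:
$\left(-204947 - 142776\right) + 67498 = -347723 + 67498 = -280225$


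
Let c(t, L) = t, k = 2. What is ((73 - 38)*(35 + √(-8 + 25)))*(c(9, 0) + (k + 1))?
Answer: 14700 + 420*√17 ≈ 16432.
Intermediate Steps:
((73 - 38)*(35 + √(-8 + 25)))*(c(9, 0) + (k + 1)) = ((73 - 38)*(35 + √(-8 + 25)))*(9 + (2 + 1)) = (35*(35 + √17))*(9 + 3) = (1225 + 35*√17)*12 = 14700 + 420*√17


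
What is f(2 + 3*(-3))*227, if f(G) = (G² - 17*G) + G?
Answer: 36547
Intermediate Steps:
f(G) = G² - 16*G
f(2 + 3*(-3))*227 = ((2 + 3*(-3))*(-16 + (2 + 3*(-3))))*227 = ((2 - 9)*(-16 + (2 - 9)))*227 = -7*(-16 - 7)*227 = -7*(-23)*227 = 161*227 = 36547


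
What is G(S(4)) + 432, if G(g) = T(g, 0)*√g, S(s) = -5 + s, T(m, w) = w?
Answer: 432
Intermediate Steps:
G(g) = 0 (G(g) = 0*√g = 0)
G(S(4)) + 432 = 0 + 432 = 432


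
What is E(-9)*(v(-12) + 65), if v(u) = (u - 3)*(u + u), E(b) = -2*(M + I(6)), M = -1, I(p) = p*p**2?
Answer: -182750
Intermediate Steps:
I(p) = p**3
E(b) = -430 (E(b) = -2*(-1 + 6**3) = -2*(-1 + 216) = -2*215 = -430)
v(u) = 2*u*(-3 + u) (v(u) = (-3 + u)*(2*u) = 2*u*(-3 + u))
E(-9)*(v(-12) + 65) = -430*(2*(-12)*(-3 - 12) + 65) = -430*(2*(-12)*(-15) + 65) = -430*(360 + 65) = -430*425 = -182750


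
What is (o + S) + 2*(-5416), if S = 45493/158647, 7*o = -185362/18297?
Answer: -220122770019283/20319349113 ≈ -10833.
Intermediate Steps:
o = -185362/128079 (o = (-185362/18297)/7 = (-185362*1/18297)/7 = (⅐)*(-185362/18297) = -185362/128079 ≈ -1.4472)
S = 45493/158647 (S = 45493*(1/158647) = 45493/158647 ≈ 0.28676)
(o + S) + 2*(-5416) = (-185362/128079 + 45493/158647) + 2*(-5416) = -23580427267/20319349113 - 10832 = -220122770019283/20319349113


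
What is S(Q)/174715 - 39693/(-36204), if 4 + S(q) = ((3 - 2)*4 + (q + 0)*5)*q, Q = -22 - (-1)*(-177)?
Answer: 938304821/421692124 ≈ 2.2251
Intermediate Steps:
Q = -199 (Q = -22 - 1*177 = -22 - 177 = -199)
S(q) = -4 + q*(4 + 5*q) (S(q) = -4 + ((3 - 2)*4 + (q + 0)*5)*q = -4 + (1*4 + q*5)*q = -4 + (4 + 5*q)*q = -4 + q*(4 + 5*q))
S(Q)/174715 - 39693/(-36204) = (-4 + 4*(-199) + 5*(-199)²)/174715 - 39693/(-36204) = (-4 - 796 + 5*39601)*(1/174715) - 39693*(-1/36204) = (-4 - 796 + 198005)*(1/174715) + 13231/12068 = 197205*(1/174715) + 13231/12068 = 39441/34943 + 13231/12068 = 938304821/421692124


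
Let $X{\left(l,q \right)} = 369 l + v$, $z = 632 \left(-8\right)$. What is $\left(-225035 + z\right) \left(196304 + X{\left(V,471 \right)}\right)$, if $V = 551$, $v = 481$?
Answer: $-92060329464$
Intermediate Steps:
$z = -5056$
$X{\left(l,q \right)} = 481 + 369 l$ ($X{\left(l,q \right)} = 369 l + 481 = 481 + 369 l$)
$\left(-225035 + z\right) \left(196304 + X{\left(V,471 \right)}\right) = \left(-225035 - 5056\right) \left(196304 + \left(481 + 369 \cdot 551\right)\right) = - 230091 \left(196304 + \left(481 + 203319\right)\right) = - 230091 \left(196304 + 203800\right) = \left(-230091\right) 400104 = -92060329464$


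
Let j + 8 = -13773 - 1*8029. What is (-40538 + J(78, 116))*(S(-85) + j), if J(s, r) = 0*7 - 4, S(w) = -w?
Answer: 880774950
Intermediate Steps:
j = -21810 (j = -8 + (-13773 - 1*8029) = -8 + (-13773 - 8029) = -8 - 21802 = -21810)
J(s, r) = -4 (J(s, r) = 0 - 4 = -4)
(-40538 + J(78, 116))*(S(-85) + j) = (-40538 - 4)*(-1*(-85) - 21810) = -40542*(85 - 21810) = -40542*(-21725) = 880774950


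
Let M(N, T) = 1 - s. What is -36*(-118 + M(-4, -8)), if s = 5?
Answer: 4392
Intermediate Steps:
M(N, T) = -4 (M(N, T) = 1 - 1*5 = 1 - 5 = -4)
-36*(-118 + M(-4, -8)) = -36*(-118 - 4) = -36*(-122) = 4392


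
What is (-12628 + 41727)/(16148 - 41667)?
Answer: -29099/25519 ≈ -1.1403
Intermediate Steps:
(-12628 + 41727)/(16148 - 41667) = 29099/(-25519) = 29099*(-1/25519) = -29099/25519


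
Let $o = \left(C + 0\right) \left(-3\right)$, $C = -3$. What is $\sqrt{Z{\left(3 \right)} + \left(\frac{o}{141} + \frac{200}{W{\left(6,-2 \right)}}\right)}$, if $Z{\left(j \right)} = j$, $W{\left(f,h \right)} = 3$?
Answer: $\frac{2 \sqrt{346578}}{141} \approx 8.3505$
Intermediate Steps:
$o = 9$ ($o = \left(-3 + 0\right) \left(-3\right) = \left(-3\right) \left(-3\right) = 9$)
$\sqrt{Z{\left(3 \right)} + \left(\frac{o}{141} + \frac{200}{W{\left(6,-2 \right)}}\right)} = \sqrt{3 + \left(\frac{9}{141} + \frac{200}{3}\right)} = \sqrt{3 + \left(9 \cdot \frac{1}{141} + 200 \cdot \frac{1}{3}\right)} = \sqrt{3 + \left(\frac{3}{47} + \frac{200}{3}\right)} = \sqrt{3 + \frac{9409}{141}} = \sqrt{\frac{9832}{141}} = \frac{2 \sqrt{346578}}{141}$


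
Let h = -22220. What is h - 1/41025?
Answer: -911575501/41025 ≈ -22220.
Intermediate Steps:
h - 1/41025 = -22220 - 1/41025 = -911575501/41025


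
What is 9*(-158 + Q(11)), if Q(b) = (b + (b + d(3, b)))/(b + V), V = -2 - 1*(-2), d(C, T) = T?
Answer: -1395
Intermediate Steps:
V = 0 (V = -2 + 2 = 0)
Q(b) = 3 (Q(b) = (b + (b + b))/(b + 0) = (b + 2*b)/b = (3*b)/b = 3)
9*(-158 + Q(11)) = 9*(-158 + 3) = 9*(-155) = -1395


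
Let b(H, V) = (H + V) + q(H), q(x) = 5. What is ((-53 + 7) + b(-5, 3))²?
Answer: 1849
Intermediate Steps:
b(H, V) = 5 + H + V (b(H, V) = (H + V) + 5 = 5 + H + V)
((-53 + 7) + b(-5, 3))² = ((-53 + 7) + (5 - 5 + 3))² = (-46 + 3)² = (-43)² = 1849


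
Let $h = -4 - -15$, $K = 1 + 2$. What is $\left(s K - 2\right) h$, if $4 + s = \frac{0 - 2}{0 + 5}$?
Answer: $- \frac{836}{5} \approx -167.2$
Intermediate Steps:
$K = 3$
$h = 11$ ($h = -4 + 15 = 11$)
$s = - \frac{22}{5}$ ($s = -4 + \frac{0 - 2}{0 + 5} = -4 - \frac{2}{5} = - \frac{22}{5} \approx -4.4$)
$\left(s K - 2\right) h = \left(\left(- \frac{22}{5}\right) 3 - 2\right) 11 = \left(- \frac{66}{5} - 2\right) 11 = \left(- \frac{76}{5}\right) 11 = - \frac{836}{5}$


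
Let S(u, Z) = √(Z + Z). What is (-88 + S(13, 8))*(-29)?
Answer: 2436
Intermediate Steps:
S(u, Z) = √2*√Z (S(u, Z) = √(2*Z) = √2*√Z)
(-88 + S(13, 8))*(-29) = (-88 + √2*√8)*(-29) = (-88 + √2*(2*√2))*(-29) = (-88 + 4)*(-29) = -84*(-29) = 2436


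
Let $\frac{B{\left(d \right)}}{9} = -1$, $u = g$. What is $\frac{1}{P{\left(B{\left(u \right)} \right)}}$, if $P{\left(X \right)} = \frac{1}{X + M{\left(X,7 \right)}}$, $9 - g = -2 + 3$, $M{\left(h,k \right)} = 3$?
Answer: $-6$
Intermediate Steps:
$g = 8$ ($g = 9 - \left(-2 + 3\right) = 9 - 1 = 8$)
$u = 8$
$B{\left(d \right)} = -9$ ($B{\left(d \right)} = 9 \left(-1\right) = -9$)
$P{\left(X \right)} = \frac{1}{3 + X}$ ($P{\left(X \right)} = \frac{1}{X + 3} = \frac{1}{3 + X}$)
$\frac{1}{P{\left(B{\left(u \right)} \right)}} = \frac{1}{\frac{1}{3 - 9}} = \frac{1}{\frac{1}{-6}} = \frac{1}{- \frac{1}{6}} = -6$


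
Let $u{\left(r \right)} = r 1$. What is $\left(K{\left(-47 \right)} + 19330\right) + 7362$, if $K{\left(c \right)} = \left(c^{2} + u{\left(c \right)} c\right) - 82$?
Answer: $31028$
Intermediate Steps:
$u{\left(r \right)} = r$
$K{\left(c \right)} = -82 + 2 c^{2}$ ($K{\left(c \right)} = \left(c^{2} + c c\right) - 82 = \left(c^{2} + c^{2}\right) - 82 = 2 c^{2} - 82 = -82 + 2 c^{2}$)
$\left(K{\left(-47 \right)} + 19330\right) + 7362 = \left(\left(-82 + 2 \left(-47\right)^{2}\right) + 19330\right) + 7362 = \left(\left(-82 + 2 \cdot 2209\right) + 19330\right) + 7362 = \left(\left(-82 + 4418\right) + 19330\right) + 7362 = \left(4336 + 19330\right) + 7362 = 23666 + 7362 = 31028$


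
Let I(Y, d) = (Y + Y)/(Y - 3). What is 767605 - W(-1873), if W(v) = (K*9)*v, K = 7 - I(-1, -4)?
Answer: 1754351/2 ≈ 8.7718e+5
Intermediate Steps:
I(Y, d) = 2*Y/(-3 + Y) (I(Y, d) = (2*Y)/(-3 + Y) = 2*Y/(-3 + Y))
K = 13/2 (K = 7 - 2*(-1)/(-3 - 1) = 7 - 2*(-1)/(-4) = 7 - 2*(-1)*(-1)/4 = 7 - 1*½ = 7 - ½ = 13/2 ≈ 6.5000)
W(v) = 117*v/2 (W(v) = ((13/2)*9)*v = 117*v/2)
767605 - W(-1873) = 767605 - 117*(-1873)/2 = 767605 - 1*(-219141/2) = 767605 + 219141/2 = 1754351/2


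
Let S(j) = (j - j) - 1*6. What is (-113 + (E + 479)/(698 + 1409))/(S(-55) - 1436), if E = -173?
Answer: 237785/3038294 ≈ 0.078263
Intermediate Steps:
S(j) = -6 (S(j) = 0 - 6 = -6)
(-113 + (E + 479)/(698 + 1409))/(S(-55) - 1436) = (-113 + (-173 + 479)/(698 + 1409))/(-6 - 1436) = (-113 + 306/2107)/(-1442) = (-113 + 306*(1/2107))*(-1/1442) = (-113 + 306/2107)*(-1/1442) = -237785/2107*(-1/1442) = 237785/3038294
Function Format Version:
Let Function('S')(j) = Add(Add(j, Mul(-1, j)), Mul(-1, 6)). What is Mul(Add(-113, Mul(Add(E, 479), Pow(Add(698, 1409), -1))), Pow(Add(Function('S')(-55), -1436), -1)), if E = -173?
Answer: Rational(237785, 3038294) ≈ 0.078263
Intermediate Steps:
Function('S')(j) = -6 (Function('S')(j) = Add(0, -6) = -6)
Mul(Add(-113, Mul(Add(E, 479), Pow(Add(698, 1409), -1))), Pow(Add(Function('S')(-55), -1436), -1)) = Mul(Add(-113, Mul(Add(-173, 479), Pow(Add(698, 1409), -1))), Pow(Add(-6, -1436), -1)) = Mul(Add(-113, Mul(306, Pow(2107, -1))), Pow(-1442, -1)) = Mul(Add(-113, Mul(306, Rational(1, 2107))), Rational(-1, 1442)) = Mul(Add(-113, Rational(306, 2107)), Rational(-1, 1442)) = Mul(Rational(-237785, 2107), Rational(-1, 1442)) = Rational(237785, 3038294)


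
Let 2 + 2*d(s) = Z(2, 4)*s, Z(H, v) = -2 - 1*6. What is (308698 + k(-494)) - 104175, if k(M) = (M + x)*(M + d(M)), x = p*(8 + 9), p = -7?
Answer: -703330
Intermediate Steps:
Z(H, v) = -8 (Z(H, v) = -2 - 6 = -8)
d(s) = -1 - 4*s (d(s) = -1 + (-8*s)/2 = -1 - 4*s)
x = -119 (x = -7*(8 + 9) = -7*17 = -119)
k(M) = (-1 - 3*M)*(-119 + M) (k(M) = (M - 119)*(M + (-1 - 4*M)) = (-119 + M)*(-1 - 3*M) = (-1 - 3*M)*(-119 + M))
(308698 + k(-494)) - 104175 = (308698 + (119 - 3*(-494)**2 + 356*(-494))) - 104175 = (308698 + (119 - 3*244036 - 175864)) - 104175 = (308698 + (119 - 732108 - 175864)) - 104175 = (308698 - 907853) - 104175 = -599155 - 104175 = -703330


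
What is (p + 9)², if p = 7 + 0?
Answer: 256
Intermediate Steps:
p = 7
(p + 9)² = (7 + 9)² = 16² = 256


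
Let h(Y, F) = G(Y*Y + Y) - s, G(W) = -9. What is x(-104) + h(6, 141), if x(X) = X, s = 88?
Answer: -201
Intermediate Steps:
h(Y, F) = -97 (h(Y, F) = -9 - 1*88 = -9 - 88 = -97)
x(-104) + h(6, 141) = -104 - 97 = -201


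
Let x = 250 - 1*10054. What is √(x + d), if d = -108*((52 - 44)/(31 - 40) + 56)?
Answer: 2*I*√3939 ≈ 125.52*I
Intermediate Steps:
d = -5952 (d = -108*(8/(-9) + 56) = -108*(8*(-⅑) + 56) = -108*(-8/9 + 56) = -108*496/9 = -5952)
x = -9804 (x = 250 - 10054 = -9804)
√(x + d) = √(-9804 - 5952) = √(-15756) = 2*I*√3939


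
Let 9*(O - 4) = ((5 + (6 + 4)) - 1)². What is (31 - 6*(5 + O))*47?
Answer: -21667/3 ≈ -7222.3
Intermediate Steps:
O = 232/9 (O = 4 + ((5 + (6 + 4)) - 1)²/9 = 4 + ((5 + 10) - 1)²/9 = 4 + (15 - 1)²/9 = 4 + (⅑)*14² = 4 + (⅑)*196 = 4 + 196/9 = 232/9 ≈ 25.778)
(31 - 6*(5 + O))*47 = (31 - 6*(5 + 232/9))*47 = (31 - 6*277/9)*47 = (31 - 554/3)*47 = -461/3*47 = -21667/3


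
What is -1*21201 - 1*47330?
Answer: -68531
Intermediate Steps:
-1*21201 - 1*47330 = -21201 - 47330 = -68531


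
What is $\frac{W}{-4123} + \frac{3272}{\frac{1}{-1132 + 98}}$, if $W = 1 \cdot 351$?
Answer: $- \frac{13949131855}{4123} \approx -3.3832 \cdot 10^{6}$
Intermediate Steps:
$W = 351$
$\frac{W}{-4123} + \frac{3272}{\frac{1}{-1132 + 98}} = \frac{351}{-4123} + \frac{3272}{\frac{1}{-1132 + 98}} = 351 \left(- \frac{1}{4123}\right) + \frac{3272}{\frac{1}{-1034}} = - \frac{351}{4123} + \frac{3272}{- \frac{1}{1034}} = - \frac{351}{4123} + 3272 \left(-1034\right) = - \frac{351}{4123} - 3383248 = - \frac{13949131855}{4123}$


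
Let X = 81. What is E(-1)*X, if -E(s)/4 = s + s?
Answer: 648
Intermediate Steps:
E(s) = -8*s (E(s) = -4*(s + s) = -8*s)
E(-1)*X = -8*(-1)*81 = 8*81 = 648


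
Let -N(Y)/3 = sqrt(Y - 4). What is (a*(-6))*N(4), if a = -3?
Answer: 0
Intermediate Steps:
N(Y) = -3*sqrt(-4 + Y) (N(Y) = -3*sqrt(Y - 4) = -3*sqrt(-4 + Y))
(a*(-6))*N(4) = (-3*(-6))*(-3*sqrt(-4 + 4)) = 18*(-3*sqrt(0)) = 18*(-3*0) = 18*0 = 0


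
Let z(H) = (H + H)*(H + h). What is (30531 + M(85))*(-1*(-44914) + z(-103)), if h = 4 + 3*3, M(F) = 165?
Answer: 1947783984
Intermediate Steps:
h = 13 (h = 4 + 9 = 13)
z(H) = 2*H*(13 + H) (z(H) = (H + H)*(H + 13) = (2*H)*(13 + H) = 2*H*(13 + H))
(30531 + M(85))*(-1*(-44914) + z(-103)) = (30531 + 165)*(-1*(-44914) + 2*(-103)*(13 - 103)) = 30696*(44914 + 2*(-103)*(-90)) = 30696*(44914 + 18540) = 30696*63454 = 1947783984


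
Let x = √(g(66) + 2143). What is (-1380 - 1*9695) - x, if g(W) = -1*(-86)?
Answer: -11075 - √2229 ≈ -11122.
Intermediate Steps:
g(W) = 86
x = √2229 (x = √(86 + 2143) = √2229 ≈ 47.212)
(-1380 - 1*9695) - x = (-1380 - 1*9695) - √2229 = (-1380 - 9695) - √2229 = -11075 - √2229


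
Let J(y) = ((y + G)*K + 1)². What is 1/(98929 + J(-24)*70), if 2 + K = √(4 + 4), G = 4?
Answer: 440599/88695158801 + 229600*√2/88695158801 ≈ 8.6285e-6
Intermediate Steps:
K = -2 + 2*√2 (K = -2 + √(4 + 4) = -2 + √8 = -2 + 2*√2 ≈ 0.82843)
J(y) = (1 + (-2 + 2*√2)*(4 + y))² (J(y) = ((y + 4)*(-2 + 2*√2) + 1)² = ((4 + y)*(-2 + 2*√2) + 1)² = ((-2 + 2*√2)*(4 + y) + 1)² = (1 + (-2 + 2*√2)*(4 + y))²)
1/(98929 + J(-24)*70) = 1/(98929 + (7 - 8*√2 + 2*(-24)*(1 - √2))²*70) = 1/(98929 + (7 - 8*√2 + (-48 + 48*√2))²*70) = 1/(98929 + (-41 + 40*√2)²*70) = 1/(98929 + 70*(-41 + 40*√2)²)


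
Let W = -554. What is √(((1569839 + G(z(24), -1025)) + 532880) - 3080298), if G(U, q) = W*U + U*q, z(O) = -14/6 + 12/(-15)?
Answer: 4*I*√13677630/15 ≈ 986.22*I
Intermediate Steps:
z(O) = -47/15 (z(O) = -14*⅙ + 12*(-1/15) = -7/3 - ⅘ = -47/15)
G(U, q) = -554*U + U*q
√(((1569839 + G(z(24), -1025)) + 532880) - 3080298) = √(((1569839 - 47*(-554 - 1025)/15) + 532880) - 3080298) = √(((1569839 - 47/15*(-1579)) + 532880) - 3080298) = √(((1569839 + 74213/15) + 532880) - 3080298) = √((23621798/15 + 532880) - 3080298) = √(31614998/15 - 3080298) = √(-14589472/15) = 4*I*√13677630/15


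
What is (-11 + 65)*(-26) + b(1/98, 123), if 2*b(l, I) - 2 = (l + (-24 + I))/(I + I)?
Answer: -67637345/48216 ≈ -1402.8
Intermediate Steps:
b(l, I) = 1 + (-24 + I + l)/(4*I) (b(l, I) = 1 + ((l + (-24 + I))/(I + I))/2 = 1 + ((-24 + I + l)/((2*I)))/2 = 1 + ((-24 + I + l)*(1/(2*I)))/2 = 1 + ((-24 + I + l)/(2*I))/2 = 1 + (-24 + I + l)/(4*I))
(-11 + 65)*(-26) + b(1/98, 123) = (-11 + 65)*(-26) + (1/4)*(-24 + 1/98 + 5*123)/123 = 54*(-26) + (1/4)*(1/123)*(-24 + 1/98 + 615) = -1404 + (1/4)*(1/123)*(57919/98) = -1404 + 57919/48216 = -67637345/48216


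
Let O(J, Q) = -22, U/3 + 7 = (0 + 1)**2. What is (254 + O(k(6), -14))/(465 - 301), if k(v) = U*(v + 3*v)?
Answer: 58/41 ≈ 1.4146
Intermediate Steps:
U = -18 (U = -21 + 3*(0 + 1)**2 = -21 + 3*1**2 = -21 + 3*1 = -21 + 3 = -18)
k(v) = -72*v (k(v) = -18*(v + 3*v) = -72*v)
(254 + O(k(6), -14))/(465 - 301) = (254 - 22)/(465 - 301) = 232/164 = 232*(1/164) = 58/41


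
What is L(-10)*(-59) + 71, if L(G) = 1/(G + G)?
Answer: 1479/20 ≈ 73.950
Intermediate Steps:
L(G) = 1/(2*G)
L(-10)*(-59) + 71 = ((½)/(-10))*(-59) + 71 = ((½)*(-⅒))*(-59) + 71 = -1/20*(-59) + 71 = 59/20 + 71 = 1479/20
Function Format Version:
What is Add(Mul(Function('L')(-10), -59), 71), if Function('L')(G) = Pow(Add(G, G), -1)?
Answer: Rational(1479, 20) ≈ 73.950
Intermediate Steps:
Function('L')(G) = Mul(Rational(1, 2), Pow(G, -1)) (Function('L')(G) = Pow(Mul(2, G), -1) = Mul(Rational(1, 2), Pow(G, -1)))
Add(Mul(Function('L')(-10), -59), 71) = Add(Mul(Mul(Rational(1, 2), Pow(-10, -1)), -59), 71) = Add(Mul(Mul(Rational(1, 2), Rational(-1, 10)), -59), 71) = Add(Mul(Rational(-1, 20), -59), 71) = Add(Rational(59, 20), 71) = Rational(1479, 20)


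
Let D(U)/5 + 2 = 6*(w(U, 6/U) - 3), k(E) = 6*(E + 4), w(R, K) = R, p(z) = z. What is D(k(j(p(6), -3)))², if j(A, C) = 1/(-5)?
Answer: 341056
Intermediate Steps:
j(A, C) = -⅕
k(E) = 24 + 6*E (k(E) = 6*(4 + E) = 24 + 6*E)
D(U) = -100 + 30*U (D(U) = -10 + 5*(6*(U - 3)) = -10 + 5*(6*(-3 + U)) = -10 + 5*(-18 + 6*U) = -10 + (-90 + 30*U) = -100 + 30*U)
D(k(j(p(6), -3)))² = (-100 + 30*(24 + 6*(-⅕)))² = (-100 + 30*(24 - 6/5))² = (-100 + 30*(114/5))² = (-100 + 684)² = 584² = 341056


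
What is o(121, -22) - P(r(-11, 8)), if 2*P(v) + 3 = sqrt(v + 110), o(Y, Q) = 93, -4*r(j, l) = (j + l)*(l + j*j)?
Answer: 189/2 - sqrt(827)/4 ≈ 87.311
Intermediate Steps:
r(j, l) = -(j + l)*(l + j**2)/4 (r(j, l) = -(j + l)*(l + j*j)/4 = -(j + l)*(l + j**2)/4)
P(v) = -3/2 + sqrt(110 + v)/2 (P(v) = -3/2 + sqrt(v + 110)/2 = -3/2 + sqrt(110 + v)/2)
o(121, -22) - P(r(-11, 8)) = 93 - (-3/2 + sqrt(110 + (-1/4*(-11)**3 - 1/4*8**2 - 1/4*(-11)*8 - 1/4*8*(-11)**2))/2) = 93 - (-3/2 + sqrt(110 + (-1/4*(-1331) - 1/4*64 + 22 - 1/4*8*121))/2) = 93 - (-3/2 + sqrt(110 + (1331/4 - 16 + 22 - 242))/2) = 93 - (-3/2 + sqrt(110 + 387/4)/2) = 93 - (-3/2 + sqrt(827/4)/2) = 93 - (-3/2 + (sqrt(827)/2)/2) = 93 - (-3/2 + sqrt(827)/4) = 93 + (3/2 - sqrt(827)/4) = 189/2 - sqrt(827)/4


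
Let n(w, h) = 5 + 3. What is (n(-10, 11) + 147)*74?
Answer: 11470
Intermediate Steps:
n(w, h) = 8
(n(-10, 11) + 147)*74 = (8 + 147)*74 = 155*74 = 11470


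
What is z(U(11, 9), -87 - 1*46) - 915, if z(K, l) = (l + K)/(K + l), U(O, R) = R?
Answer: -914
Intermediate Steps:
z(K, l) = 1 (z(K, l) = (K + l)/(K + l) = 1)
z(U(11, 9), -87 - 1*46) - 915 = 1 - 915 = -914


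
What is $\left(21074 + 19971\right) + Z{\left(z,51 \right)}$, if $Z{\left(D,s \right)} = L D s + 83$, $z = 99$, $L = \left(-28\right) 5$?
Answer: $-665732$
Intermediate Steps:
$L = -140$
$Z{\left(D,s \right)} = 83 - 140 D s$ ($Z{\left(D,s \right)} = - 140 D s + 83 = 83 - 140 D s$)
$\left(21074 + 19971\right) + Z{\left(z,51 \right)} = \left(21074 + 19971\right) + \left(83 - 13860 \cdot 51\right) = 41045 + \left(83 - 706860\right) = 41045 - 706777 = -665732$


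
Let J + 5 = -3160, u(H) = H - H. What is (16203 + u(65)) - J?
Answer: 19368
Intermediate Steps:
u(H) = 0
J = -3165 (J = -5 - 3160 = -3165)
(16203 + u(65)) - J = (16203 + 0) - 1*(-3165) = 16203 + 3165 = 19368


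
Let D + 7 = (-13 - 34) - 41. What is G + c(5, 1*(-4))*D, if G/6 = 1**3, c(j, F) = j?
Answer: -469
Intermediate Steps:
G = 6 (G = 6*1**3 = 6*1 = 6)
D = -95 (D = -7 + ((-13 - 34) - 41) = -7 + (-47 - 41) = -7 - 88 = -95)
G + c(5, 1*(-4))*D = 6 + 5*(-95) = 6 - 475 = -469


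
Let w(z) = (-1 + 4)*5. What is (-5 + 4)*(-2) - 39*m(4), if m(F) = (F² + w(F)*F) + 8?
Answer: -3274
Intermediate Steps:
w(z) = 15 (w(z) = 3*5 = 15)
m(F) = 8 + F² + 15*F (m(F) = (F² + 15*F) + 8 = 8 + F² + 15*F)
(-5 + 4)*(-2) - 39*m(4) = (-5 + 4)*(-2) - 39*(8 + 4² + 15*4) = -1*(-2) - 39*(8 + 16 + 60) = 2 - 39*84 = 2 - 3276 = -3274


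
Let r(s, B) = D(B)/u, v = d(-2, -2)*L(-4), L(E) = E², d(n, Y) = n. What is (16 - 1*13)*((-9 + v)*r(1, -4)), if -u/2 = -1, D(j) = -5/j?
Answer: -615/8 ≈ -76.875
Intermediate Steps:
u = 2 (u = -2*(-1) = 2)
v = -32 (v = -2*(-4)² = -2*16 = -32)
r(s, B) = -5/(2*B) (r(s, B) = -5/B/2 = -5/B*(½) = -5/(2*B))
(16 - 1*13)*((-9 + v)*r(1, -4)) = (16 - 1*13)*((-9 - 32)*(-5/2/(-4))) = (16 - 13)*(-(-205)*(-1)/(2*4)) = 3*(-41*5/8) = 3*(-205/8) = -615/8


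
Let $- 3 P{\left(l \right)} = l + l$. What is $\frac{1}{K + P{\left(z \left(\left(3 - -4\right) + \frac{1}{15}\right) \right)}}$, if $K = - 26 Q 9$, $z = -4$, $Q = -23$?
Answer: $\frac{45}{243038} \approx 0.00018516$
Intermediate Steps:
$P{\left(l \right)} = - \frac{2 l}{3}$ ($P{\left(l \right)} = - \frac{l + l}{3} = - \frac{2 l}{3}$)
$K = 5382$ ($K = \left(-26\right) \left(-23\right) 9 = 598 \cdot 9 = 5382$)
$\frac{1}{K + P{\left(z \left(\left(3 - -4\right) + \frac{1}{15}\right) \right)}} = \frac{1}{5382 - \frac{2 \left(- 4 \left(\left(3 - -4\right) + \frac{1}{15}\right)\right)}{3}} = \frac{1}{5382 - \frac{2 \left(- 4 \left(\left(3 + 4\right) + \frac{1}{15}\right)\right)}{3}} = \frac{1}{5382 - \frac{2 \left(- 4 \left(7 + \frac{1}{15}\right)\right)}{3}} = \frac{1}{5382 - \frac{2 \left(\left(-4\right) \frac{106}{15}\right)}{3}} = \frac{1}{5382 - - \frac{848}{45}} = \frac{1}{5382 + \frac{848}{45}} = \frac{1}{\frac{243038}{45}} = \frac{45}{243038}$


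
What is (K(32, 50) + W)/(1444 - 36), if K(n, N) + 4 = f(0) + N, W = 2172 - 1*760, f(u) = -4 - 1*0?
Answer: 727/704 ≈ 1.0327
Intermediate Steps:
f(u) = -4 (f(u) = -4 + 0 = -4)
W = 1412 (W = 2172 - 760 = 1412)
K(n, N) = -8 + N (K(n, N) = -4 + (-4 + N) = -8 + N)
(K(32, 50) + W)/(1444 - 36) = ((-8 + 50) + 1412)/(1444 - 36) = (42 + 1412)/1408 = 1454*(1/1408) = 727/704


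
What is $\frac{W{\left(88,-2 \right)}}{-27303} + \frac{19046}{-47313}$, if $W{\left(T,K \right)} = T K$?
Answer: $- \frac{170561950}{430595613} \approx -0.39611$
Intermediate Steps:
$W{\left(T,K \right)} = K T$
$\frac{W{\left(88,-2 \right)}}{-27303} + \frac{19046}{-47313} = \frac{\left(-2\right) 88}{-27303} + \frac{19046}{-47313} = \left(-176\right) \left(- \frac{1}{27303}\right) + 19046 \left(- \frac{1}{47313}\right) = \frac{176}{27303} - \frac{19046}{47313} = - \frac{170561950}{430595613}$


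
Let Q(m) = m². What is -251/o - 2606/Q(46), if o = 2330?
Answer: -825387/616285 ≈ -1.3393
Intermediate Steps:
-251/o - 2606/Q(46) = -251/2330 - 2606/(46²) = -251*1/2330 - 2606/2116 = -251/2330 - 2606*1/2116 = -251/2330 - 1303/1058 = -825387/616285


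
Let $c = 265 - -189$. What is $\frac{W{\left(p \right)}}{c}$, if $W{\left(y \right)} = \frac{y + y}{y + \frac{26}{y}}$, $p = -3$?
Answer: $\frac{9}{7945} \approx 0.0011328$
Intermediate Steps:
$c = 454$ ($c = 265 + 189 = 454$)
$W{\left(y \right)} = \frac{2 y}{y + \frac{26}{y}}$
$\frac{W{\left(p \right)}}{c} = \frac{2 \left(-3\right)^{2} \frac{1}{26 + \left(-3\right)^{2}}}{454} = 2 \cdot 9 \frac{1}{26 + 9} \cdot \frac{1}{454} = 2 \cdot 9 \cdot \frac{1}{35} \cdot \frac{1}{454} = \frac{18}{35} \cdot \frac{1}{454} = \frac{9}{7945}$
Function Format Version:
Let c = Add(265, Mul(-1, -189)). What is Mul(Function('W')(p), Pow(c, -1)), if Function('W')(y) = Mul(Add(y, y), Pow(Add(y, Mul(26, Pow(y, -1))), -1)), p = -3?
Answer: Rational(9, 7945) ≈ 0.0011328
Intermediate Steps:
c = 454 (c = Add(265, 189) = 454)
Function('W')(y) = Mul(2, y, Pow(Add(y, Mul(26, Pow(y, -1))), -1)) (Function('W')(y) = Mul(Mul(2, y), Pow(Add(y, Mul(26, Pow(y, -1))), -1)) = Mul(2, y, Pow(Add(y, Mul(26, Pow(y, -1))), -1)))
Mul(Function('W')(p), Pow(c, -1)) = Mul(Mul(2, Pow(-3, 2), Pow(Add(26, Pow(-3, 2)), -1)), Pow(454, -1)) = Mul(Mul(2, 9, Pow(Add(26, 9), -1)), Rational(1, 454)) = Mul(Mul(2, 9, Pow(35, -1)), Rational(1, 454)) = Mul(Mul(2, 9, Rational(1, 35)), Rational(1, 454)) = Mul(Rational(18, 35), Rational(1, 454)) = Rational(9, 7945)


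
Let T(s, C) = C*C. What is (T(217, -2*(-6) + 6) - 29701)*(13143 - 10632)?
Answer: -73765647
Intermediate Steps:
T(s, C) = C²
(T(217, -2*(-6) + 6) - 29701)*(13143 - 10632) = ((-2*(-6) + 6)² - 29701)*(13143 - 10632) = ((12 + 6)² - 29701)*2511 = (18² - 29701)*2511 = (324 - 29701)*2511 = -29377*2511 = -73765647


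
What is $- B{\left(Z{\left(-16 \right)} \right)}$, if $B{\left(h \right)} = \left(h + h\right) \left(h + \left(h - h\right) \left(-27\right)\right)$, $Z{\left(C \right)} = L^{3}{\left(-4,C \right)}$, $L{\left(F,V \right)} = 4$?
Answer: $-8192$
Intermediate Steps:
$Z{\left(C \right)} = 64$ ($Z{\left(C \right)} = 4^{3} = 64$)
$B{\left(h \right)} = 2 h^{2}$ ($B{\left(h \right)} = 2 h \left(h + 0 \left(-27\right)\right) = 2 h \left(h + 0\right) = 2 h h = 2 h^{2}$)
$- B{\left(Z{\left(-16 \right)} \right)} = - 2 \cdot 64^{2} = - 2 \cdot 4096 = \left(-1\right) 8192 = -8192$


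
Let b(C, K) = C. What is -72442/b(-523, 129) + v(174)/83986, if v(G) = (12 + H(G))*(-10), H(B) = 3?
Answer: 3042017681/21962339 ≈ 138.51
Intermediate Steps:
v(G) = -150 (v(G) = (12 + 3)*(-10) = 15*(-10) = -150)
-72442/b(-523, 129) + v(174)/83986 = -72442/(-523) - 150/83986 = -72442*(-1/523) - 150*1/83986 = 72442/523 - 75/41993 = 3042017681/21962339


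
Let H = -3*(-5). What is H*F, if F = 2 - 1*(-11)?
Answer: 195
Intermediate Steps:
H = 15
F = 13 (F = 2 + 11 = 13)
H*F = 15*13 = 195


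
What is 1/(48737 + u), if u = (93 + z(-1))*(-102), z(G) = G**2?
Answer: 1/39149 ≈ 2.5543e-5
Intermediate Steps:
u = -9588 (u = (93 + (-1)**2)*(-102) = (93 + 1)*(-102) = 94*(-102) = -9588)
1/(48737 + u) = 1/(48737 - 9588) = 1/39149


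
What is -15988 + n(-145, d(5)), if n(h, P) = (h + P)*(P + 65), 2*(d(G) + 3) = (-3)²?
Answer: -102123/4 ≈ -25531.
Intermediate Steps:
d(G) = 3/2 (d(G) = -3 + (½)*(-3)² = -3 + (½)*9 = -3 + 9/2 = 3/2)
n(h, P) = (65 + P)*(P + h) (n(h, P) = (P + h)*(65 + P) = (65 + P)*(P + h))
-15988 + n(-145, d(5)) = -15988 + ((3/2)² + 65*(3/2) + 65*(-145) + (3/2)*(-145)) = -15988 + (9/4 + 195/2 - 9425 - 435/2) = -15988 - 38171/4 = -102123/4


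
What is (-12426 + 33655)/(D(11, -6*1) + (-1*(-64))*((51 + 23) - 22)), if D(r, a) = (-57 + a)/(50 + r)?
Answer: 1294969/202945 ≈ 6.3809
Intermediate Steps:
D(r, a) = (-57 + a)/(50 + r)
(-12426 + 33655)/(D(11, -6*1) + (-1*(-64))*((51 + 23) - 22)) = (-12426 + 33655)/((-57 - 6*1)/(50 + 11) + (-1*(-64))*((51 + 23) - 22)) = 21229/((-57 - 6)/61 + 64*(74 - 22)) = 21229/((1/61)*(-63) + 64*52) = 21229/(-63/61 + 3328) = 21229/(202945/61) = 21229*(61/202945) = 1294969/202945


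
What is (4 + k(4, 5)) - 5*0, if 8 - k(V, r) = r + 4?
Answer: 3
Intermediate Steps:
k(V, r) = 4 - r (k(V, r) = 8 - (r + 4) = 8 - (4 + r) = 8 + (-4 - r) = 4 - r)
(4 + k(4, 5)) - 5*0 = (4 + (4 - 1*5)) - 5*0 = (4 + (4 - 5)) + 0 = (4 - 1) + 0 = 3 + 0 = 3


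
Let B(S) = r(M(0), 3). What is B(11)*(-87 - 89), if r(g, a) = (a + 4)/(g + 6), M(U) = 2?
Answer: -154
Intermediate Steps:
r(g, a) = (4 + a)/(6 + g)
B(S) = 7/8 (B(S) = (4 + 3)/(6 + 2) = 7/8)
B(11)*(-87 - 89) = 7*(-87 - 89)/8 = (7/8)*(-176) = -154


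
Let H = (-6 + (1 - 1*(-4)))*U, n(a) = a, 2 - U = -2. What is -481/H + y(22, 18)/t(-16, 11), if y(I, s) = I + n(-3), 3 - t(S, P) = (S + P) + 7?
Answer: 557/4 ≈ 139.25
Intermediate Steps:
U = 4 (U = 2 - 1*(-2) = 2 + 2 = 4)
H = -4 (H = (-6 + (1 - 1*(-4)))*4 = (-6 + (1 + 4))*4 = (-6 + 5)*4 = -1*4 = -4)
t(S, P) = -4 - P - S (t(S, P) = 3 - ((S + P) + 7) = 3 - ((P + S) + 7) = 3 - (7 + P + S) = 3 + (-7 - P - S) = -4 - P - S)
y(I, s) = -3 + I (y(I, s) = I - 3 = -3 + I)
-481/H + y(22, 18)/t(-16, 11) = -481/(-4) + (-3 + 22)/(-4 - 1*11 - 1*(-16)) = -481*(-¼) + 19/(-4 - 11 + 16) = 481/4 + 19/1 = 481/4 + 19*1 = 481/4 + 19 = 557/4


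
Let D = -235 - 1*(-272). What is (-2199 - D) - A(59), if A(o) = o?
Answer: -2295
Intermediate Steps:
D = 37 (D = -235 + 272 = 37)
(-2199 - D) - A(59) = (-2199 - 1*37) - 1*59 = (-2199 - 37) - 59 = -2236 - 59 = -2295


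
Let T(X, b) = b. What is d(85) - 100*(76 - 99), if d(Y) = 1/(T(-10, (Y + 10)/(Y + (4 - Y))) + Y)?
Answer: 1000504/435 ≈ 2300.0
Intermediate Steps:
d(Y) = 1/(5/2 + 5*Y/4) (d(Y) = 1/((Y + 10)/(Y + (4 - Y)) + Y) = 1/((10 + Y)/4 + Y) = 1/((10 + Y)*(¼) + Y) = 1/((5/2 + Y/4) + Y) = 1/(5/2 + 5*Y/4))
d(85) - 100*(76 - 99) = 4/(5*(2 + 85)) - 100*(76 - 99) = (⅘)/87 - 100*(-23) = (⅘)*(1/87) - 1*(-2300) = 4/435 + 2300 = 1000504/435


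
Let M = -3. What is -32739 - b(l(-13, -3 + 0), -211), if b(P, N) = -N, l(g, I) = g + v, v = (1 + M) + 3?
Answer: -32950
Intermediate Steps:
v = 1 (v = (1 - 3) + 3 = -2 + 3 = 1)
l(g, I) = 1 + g (l(g, I) = g + 1 = 1 + g)
-32739 - b(l(-13, -3 + 0), -211) = -32739 - (-1)*(-211) = -32739 - 1*211 = -32739 - 211 = -32950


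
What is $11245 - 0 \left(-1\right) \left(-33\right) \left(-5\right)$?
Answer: $11245$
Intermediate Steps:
$11245 - 0 \left(-1\right) \left(-33\right) \left(-5\right) = 11245 - 0 \left(-33\right) \left(-5\right) = 11245 - 0 \left(-5\right) = 11245 - 0 = 11245 + 0 = 11245$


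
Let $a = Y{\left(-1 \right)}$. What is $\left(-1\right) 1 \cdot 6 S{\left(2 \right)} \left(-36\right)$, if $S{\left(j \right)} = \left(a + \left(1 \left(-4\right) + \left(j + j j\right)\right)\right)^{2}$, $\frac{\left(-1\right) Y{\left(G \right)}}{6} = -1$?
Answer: $13824$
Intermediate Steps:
$Y{\left(G \right)} = 6$ ($Y{\left(G \right)} = \left(-6\right) \left(-1\right) = 6$)
$a = 6$
$S{\left(j \right)} = \left(2 + j + j^{2}\right)^{2}$ ($S{\left(j \right)} = \left(6 + \left(1 \left(-4\right) + \left(j + j j\right)\right)\right)^{2} = \left(6 - \left(4 - j - j^{2}\right)\right)^{2} = \left(6 + \left(-4 + j + j^{2}\right)\right)^{2} = \left(2 + j + j^{2}\right)^{2}$)
$\left(-1\right) 1 \cdot 6 S{\left(2 \right)} \left(-36\right) = \left(-1\right) 1 \cdot 6 \left(2 + 2 + 2^{2}\right)^{2} \left(-36\right) = \left(-1\right) 6 \left(2 + 2 + 4\right)^{2} \left(-36\right) = - 6 \cdot 8^{2} \left(-36\right) = \left(-6\right) 64 \left(-36\right) = \left(-384\right) \left(-36\right) = 13824$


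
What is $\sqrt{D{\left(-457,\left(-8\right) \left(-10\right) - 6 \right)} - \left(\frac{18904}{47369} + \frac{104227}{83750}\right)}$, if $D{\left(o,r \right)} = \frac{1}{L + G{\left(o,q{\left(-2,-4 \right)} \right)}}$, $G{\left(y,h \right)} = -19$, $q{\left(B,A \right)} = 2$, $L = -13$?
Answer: $\frac{3 i \sqrt{16702324652818}}{9473800} \approx 1.2942 i$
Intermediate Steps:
$D{\left(o,r \right)} = - \frac{1}{32}$ ($D{\left(o,r \right)} = \frac{1}{-13 - 19} = \frac{1}{-32} = - \frac{1}{32}$)
$\sqrt{D{\left(-457,\left(-8\right) \left(-10\right) - 6 \right)} - \left(\frac{18904}{47369} + \frac{104227}{83750}\right)} = \sqrt{- \frac{1}{32} - \left(\frac{18904}{47369} + \frac{104227}{83750}\right)} = \sqrt{- \frac{1}{32} - \frac{97318489}{59211250}} = \sqrt{- \frac{1586701449}{947380000}} = \frac{3 i \sqrt{16702324652818}}{9473800}$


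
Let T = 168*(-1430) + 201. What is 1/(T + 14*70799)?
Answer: 1/751147 ≈ 1.3313e-6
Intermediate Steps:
T = -240039 (T = -240240 + 201 = -240039)
1/(T + 14*70799) = 1/(-240039 + 14*70799) = 1/(-240039 + 991186) = 1/751147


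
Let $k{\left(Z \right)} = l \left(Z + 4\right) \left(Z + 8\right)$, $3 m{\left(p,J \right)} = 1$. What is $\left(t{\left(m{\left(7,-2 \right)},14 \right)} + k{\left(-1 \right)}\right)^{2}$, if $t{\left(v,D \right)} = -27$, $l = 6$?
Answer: $9801$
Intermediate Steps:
$m{\left(p,J \right)} = \frac{1}{3}$ ($m{\left(p,J \right)} = \frac{1}{3} \cdot 1 = \frac{1}{3}$)
$k{\left(Z \right)} = 6 \left(4 + Z\right) \left(8 + Z\right)$ ($k{\left(Z \right)} = 6 \left(Z + 4\right) \left(Z + 8\right) = 6 \left(4 + Z\right) \left(8 + Z\right)$)
$\left(t{\left(m{\left(7,-2 \right)},14 \right)} + k{\left(-1 \right)}\right)^{2} = \left(-27 + \left(192 + 6 \left(-1\right)^{2} + 72 \left(-1\right)\right)\right)^{2} = \left(-27 + \left(192 + 6 \cdot 1 - 72\right)\right)^{2} = \left(-27 + \left(192 + 6 - 72\right)\right)^{2} = \left(-27 + 126\right)^{2} = 99^{2} = 9801$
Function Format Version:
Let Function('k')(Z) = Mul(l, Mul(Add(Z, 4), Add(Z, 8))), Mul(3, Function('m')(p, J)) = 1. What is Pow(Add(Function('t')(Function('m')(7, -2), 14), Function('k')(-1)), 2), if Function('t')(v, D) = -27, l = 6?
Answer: 9801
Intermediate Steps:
Function('m')(p, J) = Rational(1, 3) (Function('m')(p, J) = Mul(Rational(1, 3), 1) = Rational(1, 3))
Function('k')(Z) = Mul(6, Add(4, Z), Add(8, Z)) (Function('k')(Z) = Mul(6, Mul(Add(Z, 4), Add(Z, 8))) = Mul(6, Mul(Add(4, Z), Add(8, Z))) = Mul(6, Add(4, Z), Add(8, Z)))
Pow(Add(Function('t')(Function('m')(7, -2), 14), Function('k')(-1)), 2) = Pow(Add(-27, Add(192, Mul(6, Pow(-1, 2)), Mul(72, -1))), 2) = Pow(Add(-27, Add(192, Mul(6, 1), -72)), 2) = Pow(Add(-27, Add(192, 6, -72)), 2) = Pow(Add(-27, 126), 2) = Pow(99, 2) = 9801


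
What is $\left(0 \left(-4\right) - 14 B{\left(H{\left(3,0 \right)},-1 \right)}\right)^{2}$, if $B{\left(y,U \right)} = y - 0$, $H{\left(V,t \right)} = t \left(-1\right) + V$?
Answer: $1764$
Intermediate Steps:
$H{\left(V,t \right)} = V - t$ ($H{\left(V,t \right)} = - t + V = V - t$)
$B{\left(y,U \right)} = y$ ($B{\left(y,U \right)} = y + 0 = y$)
$\left(0 \left(-4\right) - 14 B{\left(H{\left(3,0 \right)},-1 \right)}\right)^{2} = \left(0 \left(-4\right) - 14 \left(3 - 0\right)\right)^{2} = \left(0 - 14 \left(3 + 0\right)\right)^{2} = \left(0 - 42\right)^{2} = \left(-42\right)^{2} = 1764$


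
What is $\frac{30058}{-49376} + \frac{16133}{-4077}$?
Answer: $- \frac{459564737}{100652976} \approx -4.5658$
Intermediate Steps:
$\frac{30058}{-49376} + \frac{16133}{-4077} = 30058 \left(- \frac{1}{49376}\right) + 16133 \left(- \frac{1}{4077}\right) = - \frac{15029}{24688} - \frac{16133}{4077} = - \frac{459564737}{100652976}$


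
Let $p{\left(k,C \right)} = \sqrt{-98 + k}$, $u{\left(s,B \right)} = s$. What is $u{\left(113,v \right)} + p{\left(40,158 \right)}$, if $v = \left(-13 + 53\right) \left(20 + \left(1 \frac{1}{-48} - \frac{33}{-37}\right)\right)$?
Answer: $113 + i \sqrt{58} \approx 113.0 + 7.6158 i$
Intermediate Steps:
$v = \frac{185335}{222}$ ($v = 40 \left(20 + \left(1 \left(- \frac{1}{48}\right) - - \frac{33}{37}\right)\right) = 40 \left(20 + \left(- \frac{1}{48} + \frac{33}{37}\right)\right) = 40 \left(20 + \frac{1547}{1776}\right) = 40 \cdot \frac{37067}{1776} = \frac{185335}{222} \approx 834.84$)
$u{\left(113,v \right)} + p{\left(40,158 \right)} = 113 + \sqrt{-98 + 40} = 113 + \sqrt{-58} = 113 + i \sqrt{58}$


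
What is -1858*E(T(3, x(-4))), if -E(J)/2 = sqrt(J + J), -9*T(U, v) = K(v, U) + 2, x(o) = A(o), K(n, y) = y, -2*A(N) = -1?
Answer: 3716*I*sqrt(10)/3 ≈ 3917.0*I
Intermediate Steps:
A(N) = 1/2 (A(N) = -1/2*(-1) = 1/2)
x(o) = 1/2
T(U, v) = -2/9 - U/9 (T(U, v) = -(U + 2)/9 = -(2 + U)/9 = -2/9 - U/9)
E(J) = -2*sqrt(2)*sqrt(J) (E(J) = -2*sqrt(J + J) = -2*sqrt(2)*sqrt(J))
-1858*E(T(3, x(-4))) = -(-3716)*sqrt(2)*sqrt(-2/9 - 1/9*3) = -(-3716)*sqrt(2)*sqrt(-2/9 - 1/3) = -(-3716)*sqrt(2)*sqrt(-5/9) = -(-3716)*sqrt(2)*I*sqrt(5)/3 = -(-3716)*I*sqrt(10)/3 = 3716*I*sqrt(10)/3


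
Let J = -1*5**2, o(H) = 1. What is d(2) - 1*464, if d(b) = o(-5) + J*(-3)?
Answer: -388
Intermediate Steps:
J = -25 (J = -1*25 = -25)
d(b) = 76 (d(b) = 1 - 25*(-3) = 1 + 75 = 76)
d(2) - 1*464 = 76 - 1*464 = 76 - 464 = -388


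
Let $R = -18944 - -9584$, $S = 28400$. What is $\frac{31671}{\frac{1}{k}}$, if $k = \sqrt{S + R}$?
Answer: $126684 \sqrt{1190} \approx 4.3701 \cdot 10^{6}$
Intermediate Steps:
$R = -9360$ ($R = -18944 + 9584 = -9360$)
$k = 4 \sqrt{1190}$ ($k = \sqrt{28400 - 9360} = \sqrt{19040} = 4 \sqrt{1190} \approx 137.99$)
$\frac{31671}{\frac{1}{k}} = \frac{31671}{\frac{1}{4 \sqrt{1190}}} = \frac{31671}{\frac{1}{4760} \sqrt{1190}} = 31671 \cdot 4 \sqrt{1190} = 126684 \sqrt{1190}$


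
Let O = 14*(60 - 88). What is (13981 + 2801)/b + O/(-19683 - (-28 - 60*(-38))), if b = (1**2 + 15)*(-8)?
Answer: -184031497/1403840 ≈ -131.09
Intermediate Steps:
O = -392 (O = 14*(-28) = -392)
b = -128 (b = (1 + 15)*(-8) = 16*(-8) = -128)
(13981 + 2801)/b + O/(-19683 - (-28 - 60*(-38))) = (13981 + 2801)/(-128) - 392/(-19683 - (-28 - 60*(-38))) = 16782*(-1/128) - 392/(-19683 - (-28 + 2280)) = -8391/64 - 392/(-19683 - 1*2252) = -8391/64 - 392/(-19683 - 2252) = -8391/64 - 392/(-21935) = -8391/64 - 392*(-1/21935) = -8391/64 + 392/21935 = -184031497/1403840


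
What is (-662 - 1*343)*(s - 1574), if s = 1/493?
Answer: 779860905/493 ≈ 1.5819e+6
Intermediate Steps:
s = 1/493 ≈ 0.0020284
(-662 - 1*343)*(s - 1574) = (-662 - 1*343)*(1/493 - 1574) = (-662 - 343)*(-775981/493) = -1005*(-775981/493) = 779860905/493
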